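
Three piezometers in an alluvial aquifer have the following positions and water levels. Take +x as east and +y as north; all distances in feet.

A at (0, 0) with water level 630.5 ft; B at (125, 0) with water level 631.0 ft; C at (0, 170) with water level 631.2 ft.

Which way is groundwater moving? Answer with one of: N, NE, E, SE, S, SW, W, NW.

SW

∂h/∂x = (631.0 − 630.5) / (125 − 0) = +0.004000
∂h/∂y = (631.2 − 630.5) / (170 − 0) = +0.004118
Flow = −∇h = (-0.004000 east, -0.004118 north), which points southwest.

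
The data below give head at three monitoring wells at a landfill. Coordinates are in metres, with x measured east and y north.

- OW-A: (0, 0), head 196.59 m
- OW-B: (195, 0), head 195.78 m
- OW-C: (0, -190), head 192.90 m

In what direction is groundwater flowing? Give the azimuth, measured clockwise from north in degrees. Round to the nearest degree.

∂h/∂x = (195.78 − 196.59) / (195 − 0) = -0.004154
∂h/∂y = (192.90 − 196.59) / (-190 − 0) = +0.01942
Flow direction (−∇h) has components (+0.004154 E, -0.01942 N).
Azimuth = atan2(E, N) = atan2(+0.004154, -0.01942) = 167.9° ≈ 168°.

168°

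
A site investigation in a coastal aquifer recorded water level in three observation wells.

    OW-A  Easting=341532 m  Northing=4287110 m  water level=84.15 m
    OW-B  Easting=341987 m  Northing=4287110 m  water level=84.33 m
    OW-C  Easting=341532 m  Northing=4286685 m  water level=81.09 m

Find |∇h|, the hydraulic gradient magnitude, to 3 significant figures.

∂h/∂x = (84.33 − 84.15) / (341987 − 341532) = +0.0003956
∂h/∂y = (81.09 − 84.15) / (4286685 − 4287110) = +0.007200
|∇h| = √(0.0003956² + 0.007200²) = 0.007211

0.00721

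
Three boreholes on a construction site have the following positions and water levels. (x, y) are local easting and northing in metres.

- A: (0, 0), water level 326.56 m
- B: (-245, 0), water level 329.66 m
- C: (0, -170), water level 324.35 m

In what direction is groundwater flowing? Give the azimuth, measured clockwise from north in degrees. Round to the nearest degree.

∂h/∂x = (329.66 − 326.56) / (-245 − 0) = -0.01265
∂h/∂y = (324.35 − 326.56) / (-170 − 0) = +0.01300
Flow direction (−∇h) has components (+0.01265 E, -0.01300 N).
Azimuth = atan2(E, N) = atan2(+0.01265, -0.01300) = 135.8° ≈ 136°.

136°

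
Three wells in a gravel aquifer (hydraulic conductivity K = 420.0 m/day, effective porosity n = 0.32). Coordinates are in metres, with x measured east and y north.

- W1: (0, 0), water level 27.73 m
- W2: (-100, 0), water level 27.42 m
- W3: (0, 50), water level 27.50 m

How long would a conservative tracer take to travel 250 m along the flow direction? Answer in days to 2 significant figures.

∂h/∂x = (27.42 − 27.73) / (-100 − 0) = +0.003100
∂h/∂y = (27.50 − 27.73) / (50 − 0) = -0.004600
|∇h| = √(0.003100² + -0.004600²) = 0.005547
Seepage velocity v = K·i/n = 420.0 × 0.005547 / 0.32 = 7.28 m/day.
t = 250 / 7.28 = 34.34 days.

34 days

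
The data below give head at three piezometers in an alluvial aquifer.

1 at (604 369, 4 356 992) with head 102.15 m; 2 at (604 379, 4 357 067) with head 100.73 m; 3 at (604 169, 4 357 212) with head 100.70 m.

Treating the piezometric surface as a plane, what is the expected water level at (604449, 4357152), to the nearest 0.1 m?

98.4 m

Taking 1 as reference: 2−1 = (10, 75, -1.42); 3−1 = (-200, 220, -1.45).
Solve a·Δx + b·Δy = Δh: det = 10·220 − (-200)·75 = 17200.
∂h/∂x = [(-1.42)·220 − (-1.45)·75] / 17200 = -0.01184
∂h/∂y = [10·(-1.45) − (-200)·(-1.42)] / 17200 = -0.01735
h(604449, 4357152) = 102.15 + (-0.01184)·(80) + (-0.01735)·(160) = 102.15 -0.947 -2.777 = 98.426 m.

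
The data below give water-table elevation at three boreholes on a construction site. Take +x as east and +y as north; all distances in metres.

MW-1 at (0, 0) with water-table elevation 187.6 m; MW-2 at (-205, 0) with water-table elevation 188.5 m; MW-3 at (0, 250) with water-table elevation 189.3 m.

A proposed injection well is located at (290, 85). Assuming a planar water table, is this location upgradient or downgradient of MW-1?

∂h/∂x = (188.5 − 187.6) / (-205 − 0) = -0.004390
∂h/∂y = (189.3 − 187.6) / (250 − 0) = +0.006800
Head at (290, 85) = 187.6 + (-0.004390)·(290) + (+0.006800)·(85) = 186.90 m.
That is lower than the 187.6 m at MW-1, so the point is downgradient.

downgradient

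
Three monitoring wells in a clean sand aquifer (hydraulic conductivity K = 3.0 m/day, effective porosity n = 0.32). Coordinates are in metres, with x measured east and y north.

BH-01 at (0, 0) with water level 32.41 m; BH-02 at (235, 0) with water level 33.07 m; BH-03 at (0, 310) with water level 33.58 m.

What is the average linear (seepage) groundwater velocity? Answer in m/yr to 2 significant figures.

16 m/yr

∂h/∂x = (33.07 − 32.41) / (235 − 0) = +0.002809
∂h/∂y = (33.58 − 32.41) / (310 − 0) = +0.003774
|∇h| = √(0.002809² + 0.003774²) = 0.004705
Seepage velocity v = K·i/n = 3.0 × 0.004705 / 0.32 = 0.04411 m/day = 16.11 m/yr.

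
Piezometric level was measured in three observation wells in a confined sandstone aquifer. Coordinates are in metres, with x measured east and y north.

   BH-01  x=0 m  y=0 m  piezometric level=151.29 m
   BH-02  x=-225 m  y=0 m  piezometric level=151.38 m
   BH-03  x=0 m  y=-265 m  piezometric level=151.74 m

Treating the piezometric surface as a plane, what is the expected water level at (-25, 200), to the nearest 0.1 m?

151.0 m

∂h/∂x = (151.38 − 151.29) / (-225 − 0) = -0.0004000
∂h/∂y = (151.74 − 151.29) / (-265 − 0) = -0.001698
h(-25, 200) = 151.29 + (-0.0004000)·(-25) + (-0.001698)·(200) = 151.29 +0.010 -0.340 = 150.960 m.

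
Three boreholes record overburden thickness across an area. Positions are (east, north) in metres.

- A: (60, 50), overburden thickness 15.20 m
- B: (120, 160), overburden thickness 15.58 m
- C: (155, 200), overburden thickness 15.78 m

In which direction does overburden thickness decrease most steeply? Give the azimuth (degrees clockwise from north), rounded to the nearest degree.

Taking A as reference: B−A = (60, 110, +0.38); C−A = (95, 150, +0.58).
Solve a·Δx + b·Δy = Δd: det = 60·150 − 95·110 = -1450.
∂d/∂x = [(+0.38)·150 − (+0.58)·110] / -1450 = +0.004690
∂d/∂y = [60·(+0.58) − 95·(+0.38)] / -1450 = +0.0008966
Steepest decrease is along −∇f: components (-0.004690 E, -0.0008966 N).
Azimuth = atan2(-0.004690, -0.0008966) = 259.2° ≈ 259°.

259°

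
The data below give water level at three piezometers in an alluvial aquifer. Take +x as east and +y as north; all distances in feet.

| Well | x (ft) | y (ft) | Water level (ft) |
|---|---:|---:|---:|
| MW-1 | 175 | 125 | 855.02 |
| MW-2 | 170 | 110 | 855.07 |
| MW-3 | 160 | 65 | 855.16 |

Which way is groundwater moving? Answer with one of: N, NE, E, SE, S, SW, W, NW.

E

Differences from MW-1: to MW-2 (Δx, Δy, Δh) = (-5, -15, +0.05); to MW-3 = (-15, -60, +0.14).
Solve a·Δx + b·Δy = Δh: det = (-5)·(-60) − (-15)·(-15) = 75.
∂h/∂x = [(+0.05)·(-60) − (+0.14)·(-15)] / 75 = -0.01200
∂h/∂y = [(-5)·(+0.14) − (-15)·(+0.05)] / 75 = +0.0006667
Flow = −∇h = (+0.01200 east, -0.0006667 north), which points east.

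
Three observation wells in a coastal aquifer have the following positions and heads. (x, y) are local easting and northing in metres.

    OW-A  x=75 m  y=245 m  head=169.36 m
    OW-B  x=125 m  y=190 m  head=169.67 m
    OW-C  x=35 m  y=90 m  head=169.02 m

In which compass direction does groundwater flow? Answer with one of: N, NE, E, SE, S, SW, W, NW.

Taking OW-A as reference: OW-B−OW-A = (50, -55, +0.31); OW-C−OW-A = (-40, -155, -0.34).
Determinant of the coordinate differences = 50·(-155) − (-40)·(-55) = -9950.
∂h/∂x = [(+0.31)·(-155) − (-0.34)·(-55)] / -9950 = +0.006709
∂h/∂y = [50·(-0.34) − (-40)·(+0.31)] / -9950 = +0.0004623
Flow = −∇h = (-0.006709 east, -0.0004623 north), which points west.

W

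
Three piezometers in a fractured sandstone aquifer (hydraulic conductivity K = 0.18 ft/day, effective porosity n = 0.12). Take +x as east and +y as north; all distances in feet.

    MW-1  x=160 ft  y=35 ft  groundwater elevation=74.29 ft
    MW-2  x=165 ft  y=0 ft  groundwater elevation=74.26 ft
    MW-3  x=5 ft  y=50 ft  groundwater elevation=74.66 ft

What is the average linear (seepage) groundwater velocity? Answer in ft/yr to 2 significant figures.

1.3 ft/yr

Three-point gradient (reference MW-1): Δ to MW-2 = (5, -35, -0.03), Δ to MW-3 = (-155, 15, +0.37).
∂h/∂x = -0.002336, ∂h/∂y = +0.0005234 (det = -5350).
|∇h| = √(-0.002336² + 0.0005234²) = 0.002394
Seepage velocity v = K·i/n = 0.18 × 0.002394 / 0.12 = 0.003591 ft/day = 1.312 ft/yr.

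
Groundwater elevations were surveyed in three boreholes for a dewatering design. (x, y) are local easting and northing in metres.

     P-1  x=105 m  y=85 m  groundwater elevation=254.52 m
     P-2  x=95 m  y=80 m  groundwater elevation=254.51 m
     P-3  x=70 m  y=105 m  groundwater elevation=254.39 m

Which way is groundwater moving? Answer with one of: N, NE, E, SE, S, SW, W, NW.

Differences from P-1: to P-2 (Δx, Δy, Δh) = (-10, -5, -0.01); to P-3 = (-35, 20, -0.13).
Determinant of the coordinate differences = (-10)·20 − (-35)·(-5) = -375.
∂h/∂x = [(-0.01)·20 − (-0.13)·(-5)] / -375 = +0.002267
∂h/∂y = [(-10)·(-0.13) − (-35)·(-0.01)] / -375 = -0.002533
Flow = −∇h = (-0.002267 east, +0.002533 north), which points northwest.

NW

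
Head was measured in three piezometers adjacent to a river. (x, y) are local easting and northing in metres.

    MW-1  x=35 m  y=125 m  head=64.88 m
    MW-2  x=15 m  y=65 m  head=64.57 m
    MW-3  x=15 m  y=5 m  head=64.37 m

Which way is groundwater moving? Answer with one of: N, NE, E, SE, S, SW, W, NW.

SW

With h = a·x + b·y + c and MW-1 as origin, the differences give:
  (-20)·a + (-60)·b = -0.31
  (-20)·a + (-120)·b = -0.51
Eliminate b (×(-120) and ×(-60), subtract): 1200·a = 6.600 → a = ∂h/∂x = +0.005500
Back-substitute: b = ∂h/∂y = +0.003333.
Flow = −∇h = (-0.005500 east, -0.003333 north), which points southwest.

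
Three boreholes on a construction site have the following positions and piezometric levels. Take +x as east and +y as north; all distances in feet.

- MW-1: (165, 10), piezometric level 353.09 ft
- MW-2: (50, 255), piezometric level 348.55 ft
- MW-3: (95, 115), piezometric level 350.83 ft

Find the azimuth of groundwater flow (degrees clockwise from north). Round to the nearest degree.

Taking MW-1 as reference: MW-2−MW-1 = (-115, 245, -4.54); MW-3−MW-1 = (-70, 105, -2.26).
Determinant of the coordinate differences = (-115)·105 − (-70)·245 = 5075.
∂h/∂x = [(-4.54)·105 − (-2.26)·245] / 5075 = +0.01517
∂h/∂y = [(-115)·(-2.26) − (-70)·(-4.54)] / 5075 = -0.01141
Flow direction (−∇h) has components (-0.01517 E, +0.01141 N).
Azimuth = atan2(E, N) = atan2(-0.01517, +0.01141) = 306.9° ≈ 307°.

307°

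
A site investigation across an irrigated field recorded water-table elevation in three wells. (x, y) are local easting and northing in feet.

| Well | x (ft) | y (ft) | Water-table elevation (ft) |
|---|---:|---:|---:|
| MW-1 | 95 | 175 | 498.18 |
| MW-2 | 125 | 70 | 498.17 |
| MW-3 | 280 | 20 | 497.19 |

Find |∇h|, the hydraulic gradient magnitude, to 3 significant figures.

0.00718

Differences from MW-1: to MW-2 (Δx, Δy, Δh) = (30, -105, -0.01); to MW-3 = (185, -155, -0.99).
Determinant of the coordinate differences = 30·(-155) − 185·(-105) = 14775.
∂h/∂x = [(-0.01)·(-155) − (-0.99)·(-105)] / 14775 = -0.006931
∂h/∂y = [30·(-0.99) − 185·(-0.01)] / 14775 = -0.001885
|∇h| = √(-0.006931² + -0.001885²) = 0.007183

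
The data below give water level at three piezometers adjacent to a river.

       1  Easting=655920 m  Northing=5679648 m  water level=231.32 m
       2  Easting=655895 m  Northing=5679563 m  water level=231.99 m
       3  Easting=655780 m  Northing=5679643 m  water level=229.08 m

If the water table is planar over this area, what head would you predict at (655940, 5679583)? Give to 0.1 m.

232.5 m

Differences from 1: to 2 (Δx, Δy, Δh) = (-25, -85, +0.67); to 3 = (-140, -5, -2.24).
Determinant of the coordinate differences = (-25)·(-5) − (-140)·(-85) = -11775.
∂h/∂x = [(+0.67)·(-5) − (-2.24)·(-85)] / -11775 = +0.01645
∂h/∂y = [(-25)·(-2.24) − (-140)·(+0.67)] / -11775 = -0.01272
h(655940, 5679583) = 231.32 + (+0.01645)·(20) + (-0.01272)·(-65) = 231.32 +0.329 +0.827 = 232.476 m.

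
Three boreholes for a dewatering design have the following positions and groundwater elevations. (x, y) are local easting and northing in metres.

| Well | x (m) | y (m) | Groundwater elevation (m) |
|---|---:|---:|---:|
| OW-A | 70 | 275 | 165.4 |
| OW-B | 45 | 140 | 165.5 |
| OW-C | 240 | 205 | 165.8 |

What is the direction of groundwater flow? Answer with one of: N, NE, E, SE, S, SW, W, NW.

With h = a·x + b·y + c and OW-A as origin, the differences give:
  (-25)·a + (-135)·b = +0.1
  170·a + (-70)·b = +0.4
Eliminate b (×(-70) and ×(-135), subtract): 24700·a = 47.00 → a = ∂h/∂x = +0.001903
Back-substitute: b = ∂h/∂y = -0.001093.
Flow = −∇h = (-0.001903 east, +0.001093 north), which points northwest.

NW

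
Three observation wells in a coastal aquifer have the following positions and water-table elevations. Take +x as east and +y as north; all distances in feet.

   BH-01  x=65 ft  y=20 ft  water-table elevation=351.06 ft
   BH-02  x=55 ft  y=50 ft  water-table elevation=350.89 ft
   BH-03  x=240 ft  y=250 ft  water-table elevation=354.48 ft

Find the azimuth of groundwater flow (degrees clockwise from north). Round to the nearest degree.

268°

With h = a·x + b·y + c and BH-01 as origin, the differences give:
  (-10)·a + 30·b = -0.17
  175·a + 230·b = +3.42
Eliminate b (×230 and ×30, subtract): -7550·a = -141.700 → a = ∂h/∂x = +0.01877
Back-substitute: b = ∂h/∂y = +0.0005894.
Flow direction (−∇h) has components (-0.01877 E, -0.0005894 N).
Azimuth = atan2(E, N) = atan2(-0.01877, -0.0005894) = 268.2° ≈ 268°.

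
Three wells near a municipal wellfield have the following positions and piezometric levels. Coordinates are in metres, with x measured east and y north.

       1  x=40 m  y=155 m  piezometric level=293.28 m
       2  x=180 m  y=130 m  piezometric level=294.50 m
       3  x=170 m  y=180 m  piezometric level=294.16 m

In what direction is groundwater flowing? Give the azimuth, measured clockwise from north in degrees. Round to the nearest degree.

304°

Taking 1 as reference: 2−1 = (140, -25, +1.22); 3−1 = (130, 25, +0.88).
Determinant of the coordinate differences = 140·25 − 130·(-25) = 6750.
∂h/∂x = [(+1.22)·25 − (+0.88)·(-25)] / 6750 = +0.007778
∂h/∂y = [140·(+0.88) − 130·(+1.22)] / 6750 = -0.005244
Flow direction (−∇h) has components (-0.007778 E, +0.005244 N).
Azimuth = atan2(E, N) = atan2(-0.007778, +0.005244) = 304.0° ≈ 304°.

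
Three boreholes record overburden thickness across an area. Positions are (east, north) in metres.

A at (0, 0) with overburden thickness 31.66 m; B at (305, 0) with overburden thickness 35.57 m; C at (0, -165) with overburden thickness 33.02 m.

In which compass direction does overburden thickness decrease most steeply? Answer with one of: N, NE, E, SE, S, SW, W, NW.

NW

∂d/∂x = (35.57 − 31.66) / (305 − 0) = +0.01282
∂d/∂y = (33.02 − 31.66) / (-165 − 0) = -0.008242
Steepest decrease is along −∇f = (-0.01282 E, +0.008242 N) → northwest.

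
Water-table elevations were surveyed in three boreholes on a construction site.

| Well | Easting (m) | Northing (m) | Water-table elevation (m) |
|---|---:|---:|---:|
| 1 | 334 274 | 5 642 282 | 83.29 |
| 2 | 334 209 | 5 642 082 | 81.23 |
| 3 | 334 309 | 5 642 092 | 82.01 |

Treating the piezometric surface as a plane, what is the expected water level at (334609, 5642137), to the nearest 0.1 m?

84.5 m

Taking 1 as reference: 2−1 = (-65, -200, -2.06); 3−1 = (35, -190, -1.28).
Solve a·Δx + b·Δy = Δh: det = (-65)·(-190) − 35·(-200) = 19350.
∂h/∂x = [(-2.06)·(-190) − (-1.28)·(-200)] / 19350 = +0.006997
∂h/∂y = [(-65)·(-1.28) − 35·(-2.06)] / 19350 = +0.008026
h(334609, 5642137) = 83.29 + (+0.006997)·(335) + (+0.008026)·(-145) = 83.29 +2.344 -1.164 = 84.470 m.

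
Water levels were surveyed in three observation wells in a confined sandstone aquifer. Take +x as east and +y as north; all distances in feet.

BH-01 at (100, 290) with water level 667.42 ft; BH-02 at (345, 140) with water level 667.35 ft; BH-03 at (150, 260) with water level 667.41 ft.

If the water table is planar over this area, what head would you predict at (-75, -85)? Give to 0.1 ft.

Differences from BH-01: to BH-02 (Δx, Δy, Δh) = (245, -150, -0.07); to BH-03 = (50, -30, -0.01).
Determinant of the coordinate differences = 245·(-30) − 50·(-150) = 150.
∂h/∂x = [(-0.07)·(-30) − (-0.01)·(-150)] / 150 = +0.004000
∂h/∂y = [245·(-0.01) − 50·(-0.07)] / 150 = +0.007000
h(-75, -85) = 667.42 + (+0.004000)·(-175) + (+0.007000)·(-375) = 667.42 -0.700 -2.625 = 664.095 ft.

664.1 ft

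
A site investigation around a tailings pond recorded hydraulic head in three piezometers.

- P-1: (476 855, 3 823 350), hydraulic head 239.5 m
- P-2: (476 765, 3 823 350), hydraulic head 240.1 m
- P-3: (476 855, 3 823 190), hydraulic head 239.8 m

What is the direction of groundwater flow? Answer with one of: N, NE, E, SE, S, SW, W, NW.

∂h/∂x = (240.1 − 239.5) / (476765 − 476855) = -0.006667
∂h/∂y = (239.8 − 239.5) / (3823190 − 3823350) = -0.001875
Flow = −∇h = (+0.006667 east, +0.001875 north), which points east.

E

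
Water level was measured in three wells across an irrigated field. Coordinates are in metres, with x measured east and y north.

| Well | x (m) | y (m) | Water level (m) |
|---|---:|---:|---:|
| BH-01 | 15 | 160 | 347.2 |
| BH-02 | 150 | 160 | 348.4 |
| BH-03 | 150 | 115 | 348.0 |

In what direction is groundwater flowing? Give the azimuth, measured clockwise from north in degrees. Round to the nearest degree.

225°

Differences from BH-01: to BH-02 (Δx, Δy, Δh) = (135, 0, +1.2); to BH-03 = (135, -45, +0.8).
Determinant of the coordinate differences = 135·(-45) − 135·0 = -6075.
∂h/∂x = [(+1.2)·(-45) − (+0.8)·0] / -6075 = +0.008889
∂h/∂y = [135·(+0.8) − 135·(+1.2)] / -6075 = +0.008889
Flow direction (−∇h) has components (-0.008889 E, -0.008889 N).
Azimuth = atan2(E, N) = atan2(-0.008889, -0.008889) = 225.0° ≈ 225°.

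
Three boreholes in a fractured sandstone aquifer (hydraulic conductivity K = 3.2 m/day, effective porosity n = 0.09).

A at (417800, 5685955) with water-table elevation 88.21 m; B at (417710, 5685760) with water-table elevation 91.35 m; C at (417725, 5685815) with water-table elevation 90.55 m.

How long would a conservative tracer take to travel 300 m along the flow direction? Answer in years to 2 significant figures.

Taking A as reference: B−A = (-90, -195, +3.14); C−A = (-75, -140, +2.34).
Solve a·Δx + b·Δy = Δh: det = (-90)·(-140) − (-75)·(-195) = -2025.
∂h/∂x = [(+3.14)·(-140) − (+2.34)·(-195)] / -2025 = -0.008247
∂h/∂y = [(-90)·(+2.34) − (-75)·(+3.14)] / -2025 = -0.01230
|∇h| = √(-0.008247² + -0.01230²) = 0.01481
Seepage velocity v = K·i/n = 3.2 × 0.01481 / 0.09 = 0.5266 m/day.
t = 300 / 0.5266 = 569.7 days = 1.56 years.

1.6 years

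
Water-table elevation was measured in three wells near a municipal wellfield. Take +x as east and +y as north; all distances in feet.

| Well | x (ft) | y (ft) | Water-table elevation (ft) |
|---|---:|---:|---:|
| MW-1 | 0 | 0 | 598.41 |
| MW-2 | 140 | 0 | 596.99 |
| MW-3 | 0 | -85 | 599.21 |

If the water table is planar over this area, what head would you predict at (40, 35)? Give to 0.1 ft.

∂h/∂x = (596.99 − 598.41) / (140 − 0) = -0.01014
∂h/∂y = (599.21 − 598.41) / (-85 − 0) = -0.009412
h(40, 35) = 598.41 + (-0.01014)·(40) + (-0.009412)·(35) = 598.41 -0.406 -0.329 = 597.675 ft.

597.7 ft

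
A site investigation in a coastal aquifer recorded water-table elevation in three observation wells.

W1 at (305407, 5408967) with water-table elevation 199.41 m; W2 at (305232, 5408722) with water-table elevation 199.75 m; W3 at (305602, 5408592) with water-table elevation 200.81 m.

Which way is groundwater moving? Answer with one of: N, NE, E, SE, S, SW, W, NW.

Three-point gradient (reference W1): Δ to W2 = (-175, -245, +0.34), Δ to W3 = (195, -375, +1.40).
∂h/∂x = +0.001900, ∂h/∂y = -0.002745 (det = 113400).
Flow = −∇h = (-0.001900 east, +0.002745 north), which points northwest.

NW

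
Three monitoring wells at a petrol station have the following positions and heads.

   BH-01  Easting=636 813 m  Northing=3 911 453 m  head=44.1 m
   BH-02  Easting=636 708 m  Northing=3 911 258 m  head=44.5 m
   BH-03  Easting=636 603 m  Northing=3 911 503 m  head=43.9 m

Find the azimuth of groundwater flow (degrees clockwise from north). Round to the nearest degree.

Taking BH-01 as reference: BH-02−BH-01 = (-105, -195, +0.4); BH-03−BH-01 = (-210, 50, -0.2).
Solve a·Δx + b·Δy = Δh: det = (-105)·50 − (-210)·(-195) = -46200.
∂h/∂x = [(+0.4)·50 − (-0.2)·(-195)] / -46200 = +0.0004113
∂h/∂y = [(-105)·(-0.2) − (-210)·(+0.4)] / -46200 = -0.002273
Flow direction (−∇h) has components (-0.0004113 E, +0.002273 N).
Azimuth = atan2(E, N) = atan2(-0.0004113, +0.002273) = 349.7° ≈ 350°.

350°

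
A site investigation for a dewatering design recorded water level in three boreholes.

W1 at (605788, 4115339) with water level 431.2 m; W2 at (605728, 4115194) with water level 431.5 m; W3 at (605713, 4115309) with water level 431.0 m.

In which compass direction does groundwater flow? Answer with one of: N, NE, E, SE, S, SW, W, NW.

Taking W1 as reference: W2−W1 = (-60, -145, +0.3); W3−W1 = (-75, -30, -0.2).
Determinant of the coordinate differences = (-60)·(-30) − (-75)·(-145) = -9075.
∂h/∂x = [(+0.3)·(-30) − (-0.2)·(-145)] / -9075 = +0.004187
∂h/∂y = [(-60)·(-0.2) − (-75)·(+0.3)] / -9075 = -0.003802
Flow = −∇h = (-0.004187 east, +0.003802 north), which points northwest.

NW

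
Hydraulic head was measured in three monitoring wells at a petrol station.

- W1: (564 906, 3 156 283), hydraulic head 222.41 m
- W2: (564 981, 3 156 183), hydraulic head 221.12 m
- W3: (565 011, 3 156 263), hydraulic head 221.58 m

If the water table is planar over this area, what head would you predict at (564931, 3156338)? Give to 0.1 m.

222.7 m

With h = a·x + b·y + c and W1 as origin, the differences give:
  75·a + (-100)·b = -1.29
  105·a + (-20)·b = -0.83
Eliminate b (×(-20) and ×(-100), subtract): 9000·a = -57.200 → a = ∂h/∂x = -0.006356
Back-substitute: b = ∂h/∂y = +0.008133.
h(564931, 3156338) = 222.41 + (-0.006356)·(25) + (+0.008133)·(55) = 222.41 -0.159 +0.447 = 222.698 m.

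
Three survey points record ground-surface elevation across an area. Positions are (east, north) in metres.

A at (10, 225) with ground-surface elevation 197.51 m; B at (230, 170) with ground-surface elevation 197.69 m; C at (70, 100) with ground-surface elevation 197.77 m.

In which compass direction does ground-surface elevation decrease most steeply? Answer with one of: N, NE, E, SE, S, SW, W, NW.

N

With z = a·x + b·y + c and A as origin, the differences give:
  220·a + (-55)·b = +0.18
  60·a + (-125)·b = +0.26
Eliminate b (×(-125) and ×(-55), subtract): -24200·a = -8.200 → a = ∂z/∂x = +0.0003388
Back-substitute: b = ∂z/∂y = -0.001917.
Steepest decrease is along −∇f = (-0.0003388 E, +0.001917 N) → north.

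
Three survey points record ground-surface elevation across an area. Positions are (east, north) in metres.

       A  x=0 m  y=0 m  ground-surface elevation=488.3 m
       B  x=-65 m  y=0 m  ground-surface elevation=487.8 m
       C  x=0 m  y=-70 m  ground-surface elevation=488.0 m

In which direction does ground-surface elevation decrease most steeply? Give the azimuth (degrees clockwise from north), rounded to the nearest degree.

∂z/∂x = (487.8 − 488.3) / (-65 − 0) = +0.007692
∂z/∂y = (488.0 − 488.3) / (-70 − 0) = +0.004286
Steepest decrease is along −∇f: components (-0.007692 E, -0.004286 N).
Azimuth = atan2(-0.007692, -0.004286) = 240.9° ≈ 241°.

241°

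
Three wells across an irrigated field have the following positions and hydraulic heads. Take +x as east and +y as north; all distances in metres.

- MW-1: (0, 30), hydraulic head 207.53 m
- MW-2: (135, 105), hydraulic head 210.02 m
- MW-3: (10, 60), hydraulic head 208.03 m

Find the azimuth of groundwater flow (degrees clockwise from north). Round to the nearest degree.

221°

Differences from MW-1: to MW-2 (Δx, Δy, Δh) = (135, 75, +2.49); to MW-3 = (10, 30, +0.50).
Determinant of the coordinate differences = 135·30 − 10·75 = 3300.
∂h/∂x = [(+2.49)·30 − (+0.50)·75] / 3300 = +0.01127
∂h/∂y = [135·(+0.50) − 10·(+2.49)] / 3300 = +0.01291
Flow direction (−∇h) has components (-0.01127 E, -0.01291 N).
Azimuth = atan2(E, N) = atan2(-0.01127, -0.01291) = 221.1° ≈ 221°.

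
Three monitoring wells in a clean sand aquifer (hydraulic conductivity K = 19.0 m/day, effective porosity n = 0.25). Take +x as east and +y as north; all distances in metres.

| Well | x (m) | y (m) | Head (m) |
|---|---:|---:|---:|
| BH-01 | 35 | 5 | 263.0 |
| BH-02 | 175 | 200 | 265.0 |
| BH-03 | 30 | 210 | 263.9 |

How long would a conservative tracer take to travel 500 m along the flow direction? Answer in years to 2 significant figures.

2.0 years

With h = a·x + b·y + c and BH-01 as origin, the differences give:
  140·a + 195·b = +2.0
  (-5)·a + 205·b = +0.9
Eliminate b (×205 and ×195, subtract): 29675·a = 234.50 → a = ∂h/∂x = +0.007902
Back-substitute: b = ∂h/∂y = +0.004583.
|∇h| = √(0.007902² + 0.004583²) = 0.009135
Seepage velocity v = K·i/n = 19.0 × 0.009135 / 0.25 = 0.6943 m/day.
t = 500 / 0.6943 = 720.1 days = 1.97 years.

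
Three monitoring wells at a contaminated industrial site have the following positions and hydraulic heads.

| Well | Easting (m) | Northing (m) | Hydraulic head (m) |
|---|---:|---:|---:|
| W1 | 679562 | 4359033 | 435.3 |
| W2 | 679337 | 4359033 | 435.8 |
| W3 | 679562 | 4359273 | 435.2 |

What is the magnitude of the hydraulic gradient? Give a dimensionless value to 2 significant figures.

∂h/∂x = (435.8 − 435.3) / (679337 − 679562) = -0.002222
∂h/∂y = (435.2 − 435.3) / (4359273 − 4359033) = -0.0004167
|∇h| = √(-0.002222² + -0.0004167²) = 0.002261

0.0023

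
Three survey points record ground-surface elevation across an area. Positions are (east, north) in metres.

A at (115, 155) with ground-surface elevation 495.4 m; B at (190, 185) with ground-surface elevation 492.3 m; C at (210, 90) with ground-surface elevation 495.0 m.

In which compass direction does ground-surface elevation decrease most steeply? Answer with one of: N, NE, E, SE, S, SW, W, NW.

NE

Differences from A: to B (Δx, Δy, Δh) = (75, 30, -3.1); to C = (95, -65, -0.4).
Solve a·Δx + b·Δy = Δz: det = 75·(-65) − 95·30 = -7725.
∂z/∂x = [(-3.1)·(-65) − (-0.4)·30] / -7725 = -0.02764
∂z/∂y = [75·(-0.4) − 95·(-3.1)] / -7725 = -0.03424
Steepest decrease is along −∇f = (+0.02764 E, +0.03424 N) → northeast.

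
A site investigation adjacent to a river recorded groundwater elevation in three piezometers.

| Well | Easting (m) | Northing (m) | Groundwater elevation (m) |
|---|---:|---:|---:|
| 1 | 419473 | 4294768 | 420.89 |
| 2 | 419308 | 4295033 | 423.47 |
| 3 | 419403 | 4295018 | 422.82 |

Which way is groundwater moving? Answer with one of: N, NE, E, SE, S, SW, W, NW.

SE

With h = a·x + b·y + c and 1 as origin, the differences give:
  (-165)·a + 265·b = +2.58
  (-70)·a + 250·b = +1.93
Eliminate b (×250 and ×265, subtract): -22700·a = 133.550 → a = ∂h/∂x = -0.005883
Back-substitute: b = ∂h/∂y = +0.006073.
Flow = −∇h = (+0.005883 east, -0.006073 north), which points southeast.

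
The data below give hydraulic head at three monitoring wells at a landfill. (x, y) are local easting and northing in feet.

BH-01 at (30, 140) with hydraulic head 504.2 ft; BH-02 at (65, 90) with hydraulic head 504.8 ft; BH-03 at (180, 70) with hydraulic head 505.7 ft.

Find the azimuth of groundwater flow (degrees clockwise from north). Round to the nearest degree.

319°

Differences from BH-01: to BH-02 (Δx, Δy, Δh) = (35, -50, +0.6); to BH-03 = (150, -70, +1.5).
Determinant of the coordinate differences = 35·(-70) − 150·(-50) = 5050.
∂h/∂x = [(+0.6)·(-70) − (+1.5)·(-50)] / 5050 = +0.006535
∂h/∂y = [35·(+1.5) − 150·(+0.6)] / 5050 = -0.007426
Flow direction (−∇h) has components (-0.006535 E, +0.007426 N).
Azimuth = atan2(E, N) = atan2(-0.006535, +0.007426) = 318.7° ≈ 319°.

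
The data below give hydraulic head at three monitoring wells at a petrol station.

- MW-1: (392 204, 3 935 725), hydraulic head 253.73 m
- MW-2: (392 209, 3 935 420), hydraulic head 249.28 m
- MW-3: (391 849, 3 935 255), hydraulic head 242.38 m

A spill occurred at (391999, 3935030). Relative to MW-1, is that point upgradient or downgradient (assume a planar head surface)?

With h = a·x + b·y + c and MW-1 as origin, the differences give:
  5·a + (-305)·b = -4.45
  (-355)·a + (-470)·b = -11.35
Eliminate b (×(-470) and ×(-305), subtract): -110625·a = -1370.250 → a = ∂h/∂x = +0.01239
Back-substitute: b = ∂h/∂y = +0.01479.
Head at (391999, 3935030) = 253.73 + (+0.01239)·(-205) + (+0.01479)·(-695) = 240.91 m.
That is lower than the 253.73 m at MW-1, so the point is downgradient.

downgradient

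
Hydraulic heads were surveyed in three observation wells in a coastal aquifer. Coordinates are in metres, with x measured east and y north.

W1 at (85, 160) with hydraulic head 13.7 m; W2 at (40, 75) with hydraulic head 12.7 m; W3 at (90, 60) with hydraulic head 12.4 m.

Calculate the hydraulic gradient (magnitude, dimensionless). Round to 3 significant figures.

0.0131

Differences from W1: to W2 (Δx, Δy, Δh) = (-45, -85, -1.0); to W3 = (5, -100, -1.3).
Solve a·Δx + b·Δy = Δh: det = (-45)·(-100) − 5·(-85) = 4925.
∂h/∂x = [(-1.0)·(-100) − (-1.3)·(-85)] / 4925 = -0.002132
∂h/∂y = [(-45)·(-1.3) − 5·(-1.0)] / 4925 = +0.01289
|∇h| = √(-0.002132² + 0.01289²) = 0.01307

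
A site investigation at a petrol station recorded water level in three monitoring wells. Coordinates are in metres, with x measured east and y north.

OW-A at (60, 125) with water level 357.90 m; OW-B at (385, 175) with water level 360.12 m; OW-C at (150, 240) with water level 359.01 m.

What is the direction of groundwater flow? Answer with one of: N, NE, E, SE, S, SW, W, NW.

With h = a·x + b·y + c and OW-A as origin, the differences give:
  325·a + 50·b = +2.22
  90·a + 115·b = +1.11
Eliminate b (×115 and ×50, subtract): 32875·a = 199.800 → a = ∂h/∂x = +0.006078
Back-substitute: b = ∂h/∂y = +0.004896.
Flow = −∇h = (-0.006078 east, -0.004896 north), which points southwest.

SW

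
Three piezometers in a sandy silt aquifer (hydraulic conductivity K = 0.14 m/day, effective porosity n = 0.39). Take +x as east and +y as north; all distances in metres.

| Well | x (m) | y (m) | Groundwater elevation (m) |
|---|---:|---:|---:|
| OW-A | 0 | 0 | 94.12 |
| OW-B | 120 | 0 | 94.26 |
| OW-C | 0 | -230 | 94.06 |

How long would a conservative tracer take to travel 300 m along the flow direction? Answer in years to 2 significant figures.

1900 years

∂h/∂x = (94.26 − 94.12) / (120 − 0) = +0.001167
∂h/∂y = (94.06 − 94.12) / (-230 − 0) = +0.0002609
|∇h| = √(0.001167² + 0.0002609²) = 0.001196
Seepage velocity v = K·i/n = 0.14 × 0.001196 / 0.39 = 0.0004293 m/day.
t = 300 / 0.0004293 = 6.988e+05 days = 1.91e+03 years.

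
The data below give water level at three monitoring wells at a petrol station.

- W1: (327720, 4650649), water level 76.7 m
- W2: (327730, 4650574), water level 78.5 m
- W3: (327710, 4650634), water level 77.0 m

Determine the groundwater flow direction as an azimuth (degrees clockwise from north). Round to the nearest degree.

Differences from W1: to W2 (Δx, Δy, Δh) = (10, -75, +1.8); to W3 = (-10, -15, +0.3).
Determinant of the coordinate differences = 10·(-15) − (-10)·(-75) = -900.
∂h/∂x = [(+1.8)·(-15) − (+0.3)·(-75)] / -900 = +0.005000
∂h/∂y = [10·(+0.3) − (-10)·(+1.8)] / -900 = -0.02333
Flow direction (−∇h) has components (-0.005000 E, +0.02333 N).
Azimuth = atan2(E, N) = atan2(-0.005000, +0.02333) = 347.9° ≈ 348°.

348°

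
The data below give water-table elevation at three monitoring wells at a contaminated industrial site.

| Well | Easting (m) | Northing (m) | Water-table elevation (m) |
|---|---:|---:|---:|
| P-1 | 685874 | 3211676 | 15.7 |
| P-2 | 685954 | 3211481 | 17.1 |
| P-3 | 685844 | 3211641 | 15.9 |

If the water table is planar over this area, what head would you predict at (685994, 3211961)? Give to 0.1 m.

Three-point gradient (reference P-1): Δ to P-2 = (80, -195, +1.4), Δ to P-3 = (-30, -35, +0.2).
∂h/∂x = +0.001156, ∂h/∂y = -0.006705 (det = -8650).
h(685994, 3211961) = 15.7 + (+0.001156)·(120) + (-0.006705)·(285) = 15.7 +0.139 -1.911 = 13.928 m.

13.9 m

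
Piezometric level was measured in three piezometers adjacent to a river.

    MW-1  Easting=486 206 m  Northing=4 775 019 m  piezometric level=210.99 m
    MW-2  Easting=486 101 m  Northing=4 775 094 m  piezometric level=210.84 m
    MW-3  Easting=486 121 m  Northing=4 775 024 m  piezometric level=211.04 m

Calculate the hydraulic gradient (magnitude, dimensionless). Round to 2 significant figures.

0.0032

With h = a·x + b·y + c and MW-1 as origin, the differences give:
  (-105)·a + 75·b = -0.15
  (-85)·a + 5·b = +0.05
Eliminate b (×5 and ×75, subtract): 5850·a = -4.500 → a = ∂h/∂x = -0.0007692
Back-substitute: b = ∂h/∂y = -0.003077.
|∇h| = √(-0.0007692² + -0.003077²) = 0.003172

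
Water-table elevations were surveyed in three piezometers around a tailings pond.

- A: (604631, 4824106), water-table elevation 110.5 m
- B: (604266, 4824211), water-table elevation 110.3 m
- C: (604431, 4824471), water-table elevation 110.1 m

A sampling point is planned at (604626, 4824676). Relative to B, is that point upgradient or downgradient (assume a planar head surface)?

downgradient

Taking A as reference: B−A = (-365, 105, -0.2); C−A = (-200, 365, -0.4).
Solve a·Δx + b·Δy = Δh: det = (-365)·365 − (-200)·105 = -112225.
∂h/∂x = [(-0.2)·365 − (-0.4)·105] / -112225 = +0.0002762
∂h/∂y = [(-365)·(-0.4) − (-200)·(-0.2)] / -112225 = -0.0009445
Head at (604626, 4824676) = 110.5 + (+0.0002762)·(-5) + (-0.0009445)·(570) = 109.96 m.
That is lower than the 110.3 m at B, so the point is downgradient.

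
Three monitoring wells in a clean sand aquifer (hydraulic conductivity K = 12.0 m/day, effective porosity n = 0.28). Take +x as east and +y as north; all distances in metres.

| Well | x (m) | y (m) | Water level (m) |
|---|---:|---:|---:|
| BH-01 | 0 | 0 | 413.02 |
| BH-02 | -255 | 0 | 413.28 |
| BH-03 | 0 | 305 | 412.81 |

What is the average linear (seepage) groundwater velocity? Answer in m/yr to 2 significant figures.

19 m/yr

∂h/∂x = (413.28 − 413.02) / (-255 − 0) = -0.001020
∂h/∂y = (412.81 − 413.02) / (305 − 0) = -0.0006885
|∇h| = √(-0.001020² + -0.0006885²) = 0.001231
Seepage velocity v = K·i/n = 12.0 × 0.001231 / 0.28 = 0.05276 m/day = 19.27 m/yr.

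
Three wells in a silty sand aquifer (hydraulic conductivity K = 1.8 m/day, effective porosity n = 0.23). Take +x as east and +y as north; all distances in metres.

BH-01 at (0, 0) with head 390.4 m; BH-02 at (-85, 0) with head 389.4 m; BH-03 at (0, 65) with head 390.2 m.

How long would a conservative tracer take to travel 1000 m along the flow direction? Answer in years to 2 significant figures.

∂h/∂x = (389.4 − 390.4) / (-85 − 0) = +0.01176
∂h/∂y = (390.2 − 390.4) / (65 − 0) = -0.003077
|∇h| = √(0.01176² + -0.003077²) = 0.01216
Seepage velocity v = K·i/n = 1.8 × 0.01216 / 0.23 = 0.09517 m/day.
t = 1000 / 0.09517 = 1.051e+04 days = 28.8 years.

29 years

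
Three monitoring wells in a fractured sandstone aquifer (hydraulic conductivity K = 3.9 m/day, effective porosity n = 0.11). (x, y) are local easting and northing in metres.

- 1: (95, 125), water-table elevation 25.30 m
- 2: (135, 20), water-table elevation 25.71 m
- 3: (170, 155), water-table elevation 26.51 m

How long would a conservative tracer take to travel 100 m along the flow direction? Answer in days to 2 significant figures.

Three-point gradient (reference 1): Δ to 2 = (40, -105, +0.41), Δ to 3 = (75, 30, +1.21).
∂h/∂x = +0.01536, ∂h/∂y = +0.001945 (det = 9075).
|∇h| = √(0.01536² + 0.001945²) = 0.01548
Seepage velocity v = K·i/n = 3.9 × 0.01548 / 0.11 = 0.5488 m/day.
t = 100 / 0.5488 = 182.2 days.

180 days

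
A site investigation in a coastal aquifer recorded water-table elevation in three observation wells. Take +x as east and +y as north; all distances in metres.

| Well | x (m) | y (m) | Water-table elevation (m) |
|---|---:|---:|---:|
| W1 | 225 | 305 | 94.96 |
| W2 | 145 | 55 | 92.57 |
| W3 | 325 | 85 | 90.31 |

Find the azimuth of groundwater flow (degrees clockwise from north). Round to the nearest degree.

Differences from W1: to W2 (Δx, Δy, Δh) = (-80, -250, -2.39); to W3 = (100, -220, -4.65).
Solve a·Δx + b·Δy = Δh: det = (-80)·(-220) − 100·(-250) = 42600.
∂h/∂x = [(-2.39)·(-220) − (-4.65)·(-250)] / 42600 = -0.01495
∂h/∂y = [(-80)·(-4.65) − 100·(-2.39)] / 42600 = +0.01434
Flow direction (−∇h) has components (+0.01495 E, -0.01434 N).
Azimuth = atan2(E, N) = atan2(+0.01495, -0.01434) = 133.8° ≈ 134°.

134°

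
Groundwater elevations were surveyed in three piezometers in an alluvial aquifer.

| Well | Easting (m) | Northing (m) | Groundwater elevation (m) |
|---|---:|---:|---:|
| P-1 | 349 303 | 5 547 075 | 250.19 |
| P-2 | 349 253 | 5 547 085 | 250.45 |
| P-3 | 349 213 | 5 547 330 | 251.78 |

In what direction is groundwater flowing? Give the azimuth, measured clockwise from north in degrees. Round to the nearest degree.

138°

Taking P-1 as reference: P-2−P-1 = (-50, 10, +0.26); P-3−P-1 = (-90, 255, +1.59).
Determinant of the coordinate differences = (-50)·255 − (-90)·10 = -11850.
∂h/∂x = [(+0.26)·255 − (+1.59)·10] / -11850 = -0.004253
∂h/∂y = [(-50)·(+1.59) − (-90)·(+0.26)] / -11850 = +0.004734
Flow direction (−∇h) has components (+0.004253 E, -0.004734 N).
Azimuth = atan2(E, N) = atan2(+0.004253, -0.004734) = 138.1° ≈ 138°.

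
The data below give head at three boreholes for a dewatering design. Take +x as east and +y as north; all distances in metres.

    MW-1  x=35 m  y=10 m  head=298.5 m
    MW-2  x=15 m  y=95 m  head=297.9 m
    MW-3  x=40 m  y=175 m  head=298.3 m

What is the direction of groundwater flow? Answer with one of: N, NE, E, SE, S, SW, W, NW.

Differences from MW-1: to MW-2 (Δx, Δy, Δh) = (-20, 85, -0.6); to MW-3 = (5, 165, -0.2).
Solve a·Δx + b·Δy = Δh: det = (-20)·165 − 5·85 = -3725.
∂h/∂x = [(-0.6)·165 − (-0.2)·85] / -3725 = +0.02201
∂h/∂y = [(-20)·(-0.2) − 5·(-0.6)] / -3725 = -0.001879
Flow = −∇h = (-0.02201 east, +0.001879 north), which points west.

W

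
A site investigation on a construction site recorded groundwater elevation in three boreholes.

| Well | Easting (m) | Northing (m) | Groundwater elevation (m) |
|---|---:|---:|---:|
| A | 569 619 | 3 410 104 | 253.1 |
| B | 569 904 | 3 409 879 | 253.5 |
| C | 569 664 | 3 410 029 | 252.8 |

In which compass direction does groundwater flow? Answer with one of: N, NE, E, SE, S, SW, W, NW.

SW

Differences from A: to B (Δx, Δy, Δh) = (285, -225, +0.4); to C = (45, -75, -0.3).
Solve a·Δx + b·Δy = Δh: det = 285·(-75) − 45·(-225) = -11250.
∂h/∂x = [(+0.4)·(-75) − (-0.3)·(-225)] / -11250 = +0.008667
∂h/∂y = [285·(-0.3) − 45·(+0.4)] / -11250 = +0.009200
Flow = −∇h = (-0.008667 east, -0.009200 north), which points southwest.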